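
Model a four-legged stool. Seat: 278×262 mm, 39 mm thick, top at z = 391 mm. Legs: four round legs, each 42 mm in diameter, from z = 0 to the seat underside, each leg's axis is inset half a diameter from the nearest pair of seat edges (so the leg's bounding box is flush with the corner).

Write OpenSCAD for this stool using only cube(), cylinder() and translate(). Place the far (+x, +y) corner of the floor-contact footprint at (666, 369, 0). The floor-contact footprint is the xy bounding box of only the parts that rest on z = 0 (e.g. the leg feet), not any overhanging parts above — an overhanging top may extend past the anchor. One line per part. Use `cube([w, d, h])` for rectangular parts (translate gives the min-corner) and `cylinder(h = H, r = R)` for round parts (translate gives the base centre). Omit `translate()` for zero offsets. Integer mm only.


translate([388, 107, 352]) cube([278, 262, 39]);
translate([409, 128, 0]) cylinder(h = 352, r = 21);
translate([645, 128, 0]) cylinder(h = 352, r = 21);
translate([409, 348, 0]) cylinder(h = 352, r = 21);
translate([645, 348, 0]) cylinder(h = 352, r = 21);


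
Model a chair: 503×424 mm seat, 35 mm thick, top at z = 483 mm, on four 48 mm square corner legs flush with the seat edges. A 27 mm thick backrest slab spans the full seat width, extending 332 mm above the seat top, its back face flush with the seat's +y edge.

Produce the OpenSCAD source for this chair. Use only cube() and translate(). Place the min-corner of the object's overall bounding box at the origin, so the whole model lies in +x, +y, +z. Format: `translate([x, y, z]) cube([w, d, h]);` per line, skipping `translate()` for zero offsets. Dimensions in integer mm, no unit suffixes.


// leg_h = 483 - 35 = 448
translate([0, 0, 448]) cube([503, 424, 35]);
cube([48, 48, 448]);
translate([455, 0, 0]) cube([48, 48, 448]);
translate([0, 376, 0]) cube([48, 48, 448]);
translate([455, 376, 0]) cube([48, 48, 448]);
translate([0, 397, 483]) cube([503, 27, 332]);


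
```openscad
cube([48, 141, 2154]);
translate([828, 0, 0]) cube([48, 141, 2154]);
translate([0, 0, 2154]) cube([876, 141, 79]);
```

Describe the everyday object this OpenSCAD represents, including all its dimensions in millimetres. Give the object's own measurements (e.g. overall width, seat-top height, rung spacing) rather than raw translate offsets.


A door frame. The clear opening is 780 mm wide and 2154 mm high. Two 48 mm wide jambs, 141 mm deep, stand either side of the opening from the floor to the top of the opening. A 79 mm thick head sits across the top of both jambs, spanning the full outside width of the frame.


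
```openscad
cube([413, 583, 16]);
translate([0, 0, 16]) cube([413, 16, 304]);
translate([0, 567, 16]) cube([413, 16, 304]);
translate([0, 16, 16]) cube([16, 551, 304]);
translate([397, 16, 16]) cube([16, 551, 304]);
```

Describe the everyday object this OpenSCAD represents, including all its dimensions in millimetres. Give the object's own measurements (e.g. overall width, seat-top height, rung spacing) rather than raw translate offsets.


An open-topped rectangular box: outside dimensions 413×583×320 mm, with a uniform wall and base thickness of 16 mm. The base is a full 413×583 slab on the floor; four walls sit on top of the base. The front and back walls (the −y and +y sides) span the full width; the two side walls fit between them.


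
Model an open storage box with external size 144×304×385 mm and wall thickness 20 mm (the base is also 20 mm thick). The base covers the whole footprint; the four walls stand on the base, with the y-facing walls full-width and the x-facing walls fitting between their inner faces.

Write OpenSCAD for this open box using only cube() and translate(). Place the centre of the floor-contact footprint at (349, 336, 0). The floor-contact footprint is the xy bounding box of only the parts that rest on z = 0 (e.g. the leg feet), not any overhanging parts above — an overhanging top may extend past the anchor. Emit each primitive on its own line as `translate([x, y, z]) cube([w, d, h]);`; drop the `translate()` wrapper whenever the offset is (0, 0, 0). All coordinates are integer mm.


translate([277, 184, 0]) cube([144, 304, 20]);
translate([277, 184, 20]) cube([144, 20, 365]);
translate([277, 468, 20]) cube([144, 20, 365]);
translate([277, 204, 20]) cube([20, 264, 365]);
translate([401, 204, 20]) cube([20, 264, 365]);


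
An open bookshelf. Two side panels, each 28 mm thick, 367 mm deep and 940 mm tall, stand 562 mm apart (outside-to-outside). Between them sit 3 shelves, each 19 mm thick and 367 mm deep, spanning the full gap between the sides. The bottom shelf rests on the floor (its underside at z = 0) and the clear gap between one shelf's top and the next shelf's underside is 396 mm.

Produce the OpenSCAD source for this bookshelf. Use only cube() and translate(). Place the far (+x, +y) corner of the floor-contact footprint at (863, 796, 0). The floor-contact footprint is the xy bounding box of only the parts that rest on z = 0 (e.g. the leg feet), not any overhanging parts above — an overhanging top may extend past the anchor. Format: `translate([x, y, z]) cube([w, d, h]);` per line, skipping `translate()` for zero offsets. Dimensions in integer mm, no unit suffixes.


translate([301, 429, 0]) cube([28, 367, 940]);
translate([835, 429, 0]) cube([28, 367, 940]);
translate([329, 429, 0]) cube([506, 367, 19]);
translate([329, 429, 415]) cube([506, 367, 19]);
translate([329, 429, 830]) cube([506, 367, 19]);


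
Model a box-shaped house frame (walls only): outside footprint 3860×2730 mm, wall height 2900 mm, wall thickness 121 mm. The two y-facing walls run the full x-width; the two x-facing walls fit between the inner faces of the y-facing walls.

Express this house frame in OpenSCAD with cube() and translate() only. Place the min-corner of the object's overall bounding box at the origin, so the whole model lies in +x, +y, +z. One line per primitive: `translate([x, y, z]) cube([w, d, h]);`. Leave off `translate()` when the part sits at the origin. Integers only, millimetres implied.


cube([3860, 121, 2900]);
translate([0, 2609, 0]) cube([3860, 121, 2900]);
translate([0, 121, 0]) cube([121, 2488, 2900]);
translate([3739, 121, 0]) cube([121, 2488, 2900]);


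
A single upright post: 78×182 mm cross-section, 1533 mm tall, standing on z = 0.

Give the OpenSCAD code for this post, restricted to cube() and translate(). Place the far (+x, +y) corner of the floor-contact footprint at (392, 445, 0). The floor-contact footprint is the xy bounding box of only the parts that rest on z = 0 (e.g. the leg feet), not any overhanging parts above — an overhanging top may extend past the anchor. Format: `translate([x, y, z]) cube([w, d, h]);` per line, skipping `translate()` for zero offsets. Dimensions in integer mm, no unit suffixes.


translate([314, 263, 0]) cube([78, 182, 1533]);


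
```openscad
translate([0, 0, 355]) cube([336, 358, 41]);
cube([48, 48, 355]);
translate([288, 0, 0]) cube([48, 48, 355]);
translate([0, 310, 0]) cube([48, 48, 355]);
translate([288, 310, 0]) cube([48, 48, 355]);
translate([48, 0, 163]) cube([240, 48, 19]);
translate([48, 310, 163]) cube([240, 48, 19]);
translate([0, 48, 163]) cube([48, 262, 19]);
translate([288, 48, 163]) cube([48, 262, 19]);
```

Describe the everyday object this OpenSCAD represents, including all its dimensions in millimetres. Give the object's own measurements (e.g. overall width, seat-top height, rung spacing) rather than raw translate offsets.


A four-legged stool. The seat is a 336×358×41 mm slab whose top surface is at z = 396 mm; four square legs, each 48×48 mm in cross-section, run from the floor (z = 0) to the underside of the seat, each flush with a corner of the seat. Four stretchers, 48 mm wide and 19 mm tall, connect adjacent legs with their undersides at z = 163 mm, each running between the inner faces of the legs it joins and aligned with the legs' outer faces on the other axis.


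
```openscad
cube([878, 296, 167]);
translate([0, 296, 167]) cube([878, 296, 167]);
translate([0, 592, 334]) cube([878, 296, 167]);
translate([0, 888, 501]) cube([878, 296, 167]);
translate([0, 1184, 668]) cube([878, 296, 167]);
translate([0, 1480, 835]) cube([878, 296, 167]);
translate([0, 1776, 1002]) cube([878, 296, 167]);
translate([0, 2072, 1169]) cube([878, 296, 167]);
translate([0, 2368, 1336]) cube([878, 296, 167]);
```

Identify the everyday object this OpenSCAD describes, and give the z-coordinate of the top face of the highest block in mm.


A staircase. The total rise is 1503 mm.

9 identical blocks, each offset up and back from the previous — a staircase. Each step is 167 mm tall and there are 9 of them, so the total rise is 9 × 167 = 1503 mm.


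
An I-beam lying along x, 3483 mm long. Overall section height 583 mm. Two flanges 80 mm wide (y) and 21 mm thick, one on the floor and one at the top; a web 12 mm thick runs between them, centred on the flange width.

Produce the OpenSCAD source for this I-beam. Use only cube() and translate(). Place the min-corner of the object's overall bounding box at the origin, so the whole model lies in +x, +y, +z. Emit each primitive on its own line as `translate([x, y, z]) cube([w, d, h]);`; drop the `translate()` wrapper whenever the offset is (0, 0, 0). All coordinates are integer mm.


cube([3483, 80, 21]);
translate([0, 34, 21]) cube([3483, 12, 541]);
translate([0, 0, 562]) cube([3483, 80, 21]);


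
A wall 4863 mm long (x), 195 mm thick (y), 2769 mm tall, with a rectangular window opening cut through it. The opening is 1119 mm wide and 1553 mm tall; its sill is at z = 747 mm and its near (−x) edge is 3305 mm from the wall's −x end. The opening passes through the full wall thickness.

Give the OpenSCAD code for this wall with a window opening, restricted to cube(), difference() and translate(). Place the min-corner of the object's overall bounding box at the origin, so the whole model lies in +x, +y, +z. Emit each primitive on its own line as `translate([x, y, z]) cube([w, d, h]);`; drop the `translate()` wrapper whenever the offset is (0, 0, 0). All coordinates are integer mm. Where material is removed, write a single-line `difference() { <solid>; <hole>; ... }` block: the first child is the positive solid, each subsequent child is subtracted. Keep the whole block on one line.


difference() { cube([4863, 195, 2769]); translate([3305, 0, 747]) cube([1119, 195, 1553]); }


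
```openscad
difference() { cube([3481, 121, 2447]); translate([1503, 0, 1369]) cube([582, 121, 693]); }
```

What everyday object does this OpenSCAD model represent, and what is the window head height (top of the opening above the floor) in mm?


A wall with a window opening. The window head height is 2062 mm.

A wall with a rectangular opening subtracted — a window. Sill at z = 1369, opening 693 mm tall, so the head is at 1369 + 693 = 2062 mm.


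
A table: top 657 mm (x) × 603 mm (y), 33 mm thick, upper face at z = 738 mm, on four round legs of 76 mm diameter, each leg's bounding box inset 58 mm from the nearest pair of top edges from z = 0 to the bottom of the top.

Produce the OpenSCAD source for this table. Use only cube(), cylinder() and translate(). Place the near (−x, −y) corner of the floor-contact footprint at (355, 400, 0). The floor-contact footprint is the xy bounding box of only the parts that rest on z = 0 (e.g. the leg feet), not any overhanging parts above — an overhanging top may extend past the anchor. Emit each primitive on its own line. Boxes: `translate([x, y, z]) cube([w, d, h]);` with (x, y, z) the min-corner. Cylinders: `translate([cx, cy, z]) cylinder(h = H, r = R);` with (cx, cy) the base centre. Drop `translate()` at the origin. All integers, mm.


// leg_h = 738 - 33 = 705
translate([297, 342, 705]) cube([657, 603, 33]);
translate([393, 438, 0]) cylinder(h = 705, r = 38);
translate([858, 438, 0]) cylinder(h = 705, r = 38);
translate([393, 849, 0]) cylinder(h = 705, r = 38);
translate([858, 849, 0]) cylinder(h = 705, r = 38);


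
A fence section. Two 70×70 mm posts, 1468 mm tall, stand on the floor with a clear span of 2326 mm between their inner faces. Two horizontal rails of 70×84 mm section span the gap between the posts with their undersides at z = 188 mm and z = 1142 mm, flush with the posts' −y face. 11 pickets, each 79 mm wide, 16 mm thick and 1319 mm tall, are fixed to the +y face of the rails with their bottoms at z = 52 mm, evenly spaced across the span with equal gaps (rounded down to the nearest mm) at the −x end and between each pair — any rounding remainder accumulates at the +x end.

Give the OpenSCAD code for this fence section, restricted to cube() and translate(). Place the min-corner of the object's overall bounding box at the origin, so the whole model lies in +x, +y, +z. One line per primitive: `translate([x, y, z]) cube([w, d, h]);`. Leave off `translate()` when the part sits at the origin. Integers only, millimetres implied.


cube([70, 70, 1468]);
translate([2396, 0, 0]) cube([70, 70, 1468]);
translate([70, 0, 188]) cube([2326, 70, 84]);
translate([70, 0, 1142]) cube([2326, 70, 84]);
translate([191, 70, 52]) cube([79, 16, 1319]);
translate([391, 70, 52]) cube([79, 16, 1319]);
translate([591, 70, 52]) cube([79, 16, 1319]);
translate([791, 70, 52]) cube([79, 16, 1319]);
translate([991, 70, 52]) cube([79, 16, 1319]);
translate([1191, 70, 52]) cube([79, 16, 1319]);
translate([1391, 70, 52]) cube([79, 16, 1319]);
translate([1591, 70, 52]) cube([79, 16, 1319]);
translate([1791, 70, 52]) cube([79, 16, 1319]);
translate([1991, 70, 52]) cube([79, 16, 1319]);
translate([2191, 70, 52]) cube([79, 16, 1319]);


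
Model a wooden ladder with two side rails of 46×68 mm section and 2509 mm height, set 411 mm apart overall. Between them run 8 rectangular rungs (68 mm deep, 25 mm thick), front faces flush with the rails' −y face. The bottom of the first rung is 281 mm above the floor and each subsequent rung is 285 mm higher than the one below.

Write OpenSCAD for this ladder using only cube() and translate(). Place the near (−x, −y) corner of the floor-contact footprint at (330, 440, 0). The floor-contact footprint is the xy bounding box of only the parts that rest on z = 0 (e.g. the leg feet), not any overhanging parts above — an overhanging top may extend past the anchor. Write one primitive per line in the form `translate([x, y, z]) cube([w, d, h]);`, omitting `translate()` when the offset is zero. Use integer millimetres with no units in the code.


translate([330, 440, 0]) cube([46, 68, 2509]);
translate([695, 440, 0]) cube([46, 68, 2509]);
translate([376, 440, 281]) cube([319, 68, 25]);
translate([376, 440, 566]) cube([319, 68, 25]);
translate([376, 440, 851]) cube([319, 68, 25]);
translate([376, 440, 1136]) cube([319, 68, 25]);
translate([376, 440, 1421]) cube([319, 68, 25]);
translate([376, 440, 1706]) cube([319, 68, 25]);
translate([376, 440, 1991]) cube([319, 68, 25]);
translate([376, 440, 2276]) cube([319, 68, 25]);


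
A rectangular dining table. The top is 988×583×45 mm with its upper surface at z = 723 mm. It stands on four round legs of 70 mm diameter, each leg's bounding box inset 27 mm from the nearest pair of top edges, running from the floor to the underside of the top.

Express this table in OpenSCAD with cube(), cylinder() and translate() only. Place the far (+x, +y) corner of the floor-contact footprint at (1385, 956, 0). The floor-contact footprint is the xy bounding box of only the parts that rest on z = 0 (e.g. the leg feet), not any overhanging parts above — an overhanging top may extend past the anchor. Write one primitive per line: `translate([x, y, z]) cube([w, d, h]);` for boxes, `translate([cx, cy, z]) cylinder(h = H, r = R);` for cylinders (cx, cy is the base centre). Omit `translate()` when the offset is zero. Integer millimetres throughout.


translate([424, 400, 678]) cube([988, 583, 45]);
translate([486, 462, 0]) cylinder(h = 678, r = 35);
translate([1350, 462, 0]) cylinder(h = 678, r = 35);
translate([486, 921, 0]) cylinder(h = 678, r = 35);
translate([1350, 921, 0]) cylinder(h = 678, r = 35);


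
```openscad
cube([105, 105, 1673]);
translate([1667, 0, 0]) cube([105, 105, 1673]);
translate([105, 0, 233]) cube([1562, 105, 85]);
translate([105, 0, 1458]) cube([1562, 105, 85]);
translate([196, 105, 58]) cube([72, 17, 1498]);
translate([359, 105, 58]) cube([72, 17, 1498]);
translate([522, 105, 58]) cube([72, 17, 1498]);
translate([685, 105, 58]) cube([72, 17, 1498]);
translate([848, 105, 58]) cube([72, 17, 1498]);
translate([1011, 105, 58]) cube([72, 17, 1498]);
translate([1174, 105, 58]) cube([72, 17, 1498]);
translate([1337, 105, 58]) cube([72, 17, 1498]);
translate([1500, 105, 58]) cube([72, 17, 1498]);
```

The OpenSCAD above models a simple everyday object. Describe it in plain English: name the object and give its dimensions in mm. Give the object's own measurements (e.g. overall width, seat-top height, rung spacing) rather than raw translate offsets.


A fence section. Two 105×105 mm posts, 1673 mm tall, stand on the floor with a clear span of 1562 mm between their inner faces. Two horizontal rails of 105×85 mm section span the gap between the posts with their undersides at z = 233 mm and z = 1458 mm, flush with the posts' −y face. 9 pickets, each 72 mm wide, 17 mm thick and 1498 mm tall, are fixed to the +y face of the rails with their bottoms at z = 58 mm, spaced across the span with a 91 mm gap after the −x post and between neighbouring pickets, with 95 mm left before the +x post.


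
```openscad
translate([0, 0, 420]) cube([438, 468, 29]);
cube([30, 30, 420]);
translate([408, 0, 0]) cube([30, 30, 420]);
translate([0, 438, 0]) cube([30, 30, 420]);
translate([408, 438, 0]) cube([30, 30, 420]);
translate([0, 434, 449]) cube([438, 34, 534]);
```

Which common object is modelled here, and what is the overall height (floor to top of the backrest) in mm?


A chair. The overall height is 983 mm.

A slab on four corner posts with a tall panel at the back — a chair. The seat slab sits at z = 420 with thickness 29, and the 534 mm backrest starts at the seat top, so the overall height is 420 + 29 + 534 = 983 mm.


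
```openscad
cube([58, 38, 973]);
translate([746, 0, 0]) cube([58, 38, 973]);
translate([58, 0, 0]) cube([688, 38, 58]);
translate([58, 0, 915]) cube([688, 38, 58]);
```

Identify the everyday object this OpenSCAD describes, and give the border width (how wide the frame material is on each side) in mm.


A picture frame. The border width is 58 mm.

Four thin pieces enclosing a rectangular opening — a picture frame. The two full-height stiles are 973 mm tall; the top rail sits at z = 915 and is 58 mm tall, so the border above the opening is 973 − 915 = 58 mm, matching the stile x-width.


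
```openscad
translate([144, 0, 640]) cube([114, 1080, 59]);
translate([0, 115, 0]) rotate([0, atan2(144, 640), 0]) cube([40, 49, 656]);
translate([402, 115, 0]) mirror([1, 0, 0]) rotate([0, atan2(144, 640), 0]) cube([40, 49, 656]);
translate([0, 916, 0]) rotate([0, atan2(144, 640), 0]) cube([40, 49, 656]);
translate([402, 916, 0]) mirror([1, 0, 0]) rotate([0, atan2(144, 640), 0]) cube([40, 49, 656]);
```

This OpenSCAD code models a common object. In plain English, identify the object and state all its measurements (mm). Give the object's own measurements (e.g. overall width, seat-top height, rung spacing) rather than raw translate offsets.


A sawhorse. A 114×1080×59 mm beam (x, y, z) sits on two A-frame leg pairs. Each pair is two raked legs of 40×49 mm section (49 mm along y) splaying symmetrically in x. Each leg rises 640 mm vertically over 144 mm of horizontal reach and is 656 mm long along its own axis. Every leg's outer bottom edge rests on the floor and its outer top edge meets a bottom edge of the beam — the left legs (tilting toward +x) meet the beam's −x bottom edge, the right legs (their mirror images, tilting toward −x) meet its +x bottom edge — so the leg tops tuck under the beam, the beam's underside is 640 mm above the floor, and the feet are 402 mm apart outside-to-outside with the beam centred between them. The two leg pairs are set in 115 mm from either end of the beam.


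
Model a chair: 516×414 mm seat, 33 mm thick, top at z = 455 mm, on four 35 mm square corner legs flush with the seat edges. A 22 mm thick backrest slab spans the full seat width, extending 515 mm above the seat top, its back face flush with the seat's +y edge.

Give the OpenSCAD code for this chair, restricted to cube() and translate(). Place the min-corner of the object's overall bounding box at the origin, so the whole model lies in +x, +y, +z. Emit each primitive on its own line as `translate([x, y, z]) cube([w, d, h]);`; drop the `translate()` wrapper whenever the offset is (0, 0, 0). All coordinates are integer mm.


translate([0, 0, 422]) cube([516, 414, 33]);
cube([35, 35, 422]);
translate([481, 0, 0]) cube([35, 35, 422]);
translate([0, 379, 0]) cube([35, 35, 422]);
translate([481, 379, 0]) cube([35, 35, 422]);
translate([0, 392, 455]) cube([516, 22, 515]);


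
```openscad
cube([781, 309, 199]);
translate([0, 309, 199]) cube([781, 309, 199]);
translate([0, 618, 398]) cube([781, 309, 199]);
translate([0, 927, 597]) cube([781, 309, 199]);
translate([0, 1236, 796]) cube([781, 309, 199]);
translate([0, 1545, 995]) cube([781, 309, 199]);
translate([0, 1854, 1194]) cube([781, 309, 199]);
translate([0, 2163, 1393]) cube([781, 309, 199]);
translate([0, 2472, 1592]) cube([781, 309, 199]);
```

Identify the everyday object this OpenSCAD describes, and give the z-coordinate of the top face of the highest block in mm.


A staircase. The total rise is 1791 mm.

9 identical blocks, each offset up and back from the previous — a staircase. Each step is 199 mm tall and there are 9 of them, so the total rise is 9 × 199 = 1791 mm.


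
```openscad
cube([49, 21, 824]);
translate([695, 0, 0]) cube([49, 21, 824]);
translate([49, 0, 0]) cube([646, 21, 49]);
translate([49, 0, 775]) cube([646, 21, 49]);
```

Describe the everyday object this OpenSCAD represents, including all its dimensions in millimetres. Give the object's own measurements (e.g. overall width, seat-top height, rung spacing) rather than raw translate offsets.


A rectangular picture frame lying in the x–z plane (depth along y). The opening is 646 mm wide (x) by 726 mm tall (z), surrounded by a border 49 mm wide on all four sides. The frame is 21 mm deep and is made of two full-height vertical stiles with two horizontal rails fitted between them.


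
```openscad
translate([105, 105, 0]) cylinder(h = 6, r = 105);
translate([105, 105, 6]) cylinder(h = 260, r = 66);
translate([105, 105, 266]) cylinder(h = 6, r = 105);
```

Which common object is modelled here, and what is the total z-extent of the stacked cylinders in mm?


A spool. The overall height is 272 mm.

Three coaxial cylinders, large–small–large — a spool. Two 6 mm flanges and a 260 mm core give 6 + 260 + 6 = 272 mm.


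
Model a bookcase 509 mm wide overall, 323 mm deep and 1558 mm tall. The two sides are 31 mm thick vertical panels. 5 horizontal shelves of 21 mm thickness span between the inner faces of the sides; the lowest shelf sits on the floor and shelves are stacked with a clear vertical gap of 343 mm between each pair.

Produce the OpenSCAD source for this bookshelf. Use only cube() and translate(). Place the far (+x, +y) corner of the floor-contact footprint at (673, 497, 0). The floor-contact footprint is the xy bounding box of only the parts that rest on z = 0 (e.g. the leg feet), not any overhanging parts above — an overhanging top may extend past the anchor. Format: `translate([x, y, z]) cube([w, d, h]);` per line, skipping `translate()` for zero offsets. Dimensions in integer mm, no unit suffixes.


translate([164, 174, 0]) cube([31, 323, 1558]);
translate([642, 174, 0]) cube([31, 323, 1558]);
translate([195, 174, 0]) cube([447, 323, 21]);
translate([195, 174, 364]) cube([447, 323, 21]);
translate([195, 174, 728]) cube([447, 323, 21]);
translate([195, 174, 1092]) cube([447, 323, 21]);
translate([195, 174, 1456]) cube([447, 323, 21]);


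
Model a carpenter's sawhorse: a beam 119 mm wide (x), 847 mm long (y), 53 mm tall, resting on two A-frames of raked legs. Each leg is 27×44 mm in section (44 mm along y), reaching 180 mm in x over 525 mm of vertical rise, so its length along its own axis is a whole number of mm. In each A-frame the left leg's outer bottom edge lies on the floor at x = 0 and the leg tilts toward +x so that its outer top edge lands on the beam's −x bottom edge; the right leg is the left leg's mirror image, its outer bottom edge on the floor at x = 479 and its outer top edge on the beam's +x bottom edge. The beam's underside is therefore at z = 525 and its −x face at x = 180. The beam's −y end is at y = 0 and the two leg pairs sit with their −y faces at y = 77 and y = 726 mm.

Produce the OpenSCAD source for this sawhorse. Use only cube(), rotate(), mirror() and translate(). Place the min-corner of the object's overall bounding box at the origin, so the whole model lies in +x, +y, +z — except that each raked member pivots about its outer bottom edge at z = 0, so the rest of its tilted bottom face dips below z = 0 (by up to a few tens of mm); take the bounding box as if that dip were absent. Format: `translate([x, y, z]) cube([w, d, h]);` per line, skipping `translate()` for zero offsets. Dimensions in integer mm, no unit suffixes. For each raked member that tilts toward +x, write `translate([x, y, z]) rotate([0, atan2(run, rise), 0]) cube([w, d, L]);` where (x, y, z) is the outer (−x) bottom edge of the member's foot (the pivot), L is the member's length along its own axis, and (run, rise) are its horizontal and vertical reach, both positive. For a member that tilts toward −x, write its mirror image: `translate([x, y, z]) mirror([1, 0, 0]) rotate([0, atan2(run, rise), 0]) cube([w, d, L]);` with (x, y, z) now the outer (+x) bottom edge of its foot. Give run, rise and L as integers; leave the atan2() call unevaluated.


translate([180, 0, 525]) cube([119, 847, 53]);
translate([0, 77, 0]) rotate([0, atan2(180, 525), 0]) cube([27, 44, 555]);
translate([479, 77, 0]) mirror([1, 0, 0]) rotate([0, atan2(180, 525), 0]) cube([27, 44, 555]);
translate([0, 726, 0]) rotate([0, atan2(180, 525), 0]) cube([27, 44, 555]);
translate([479, 726, 0]) mirror([1, 0, 0]) rotate([0, atan2(180, 525), 0]) cube([27, 44, 555]);


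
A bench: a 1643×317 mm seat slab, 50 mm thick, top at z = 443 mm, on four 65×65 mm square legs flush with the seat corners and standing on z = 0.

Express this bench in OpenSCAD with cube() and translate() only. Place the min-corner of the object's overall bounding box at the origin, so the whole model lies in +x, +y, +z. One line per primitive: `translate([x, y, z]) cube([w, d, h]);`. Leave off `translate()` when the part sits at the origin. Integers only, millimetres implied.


// leg_h = 443 − 50 = 393
translate([0, 0, 393]) cube([1643, 317, 50]);
cube([65, 65, 393]);
translate([0, 252, 0]) cube([65, 65, 393]);
translate([1578, 0, 0]) cube([65, 65, 393]);
translate([1578, 252, 0]) cube([65, 65, 393]);


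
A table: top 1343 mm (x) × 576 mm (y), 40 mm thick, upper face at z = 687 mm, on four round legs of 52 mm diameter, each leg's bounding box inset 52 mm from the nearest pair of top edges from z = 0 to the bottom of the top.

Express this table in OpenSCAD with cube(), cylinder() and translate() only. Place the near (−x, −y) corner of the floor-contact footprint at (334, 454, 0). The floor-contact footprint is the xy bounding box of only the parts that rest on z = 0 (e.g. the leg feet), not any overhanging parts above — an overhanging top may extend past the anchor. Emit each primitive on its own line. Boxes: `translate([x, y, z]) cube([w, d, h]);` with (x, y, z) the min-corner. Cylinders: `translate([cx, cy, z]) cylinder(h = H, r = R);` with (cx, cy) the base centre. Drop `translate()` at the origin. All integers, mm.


// leg_h = 687 - 40 = 647
translate([282, 402, 647]) cube([1343, 576, 40]);
translate([360, 480, 0]) cylinder(h = 647, r = 26);
translate([1547, 480, 0]) cylinder(h = 647, r = 26);
translate([360, 900, 0]) cylinder(h = 647, r = 26);
translate([1547, 900, 0]) cylinder(h = 647, r = 26);


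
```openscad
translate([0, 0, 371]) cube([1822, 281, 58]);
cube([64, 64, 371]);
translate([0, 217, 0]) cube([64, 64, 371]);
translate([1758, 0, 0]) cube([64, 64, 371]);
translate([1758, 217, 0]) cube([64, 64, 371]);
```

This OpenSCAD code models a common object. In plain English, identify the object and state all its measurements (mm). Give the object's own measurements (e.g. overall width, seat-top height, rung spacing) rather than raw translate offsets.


A long wooden bench with a 1822 mm (x) × 281 mm (y) seat, 58 mm thick, its top surface 429 mm above the floor. Four 64 mm square legs at the seat corners, flush with the edges, run from z = 0 to the seat underside.


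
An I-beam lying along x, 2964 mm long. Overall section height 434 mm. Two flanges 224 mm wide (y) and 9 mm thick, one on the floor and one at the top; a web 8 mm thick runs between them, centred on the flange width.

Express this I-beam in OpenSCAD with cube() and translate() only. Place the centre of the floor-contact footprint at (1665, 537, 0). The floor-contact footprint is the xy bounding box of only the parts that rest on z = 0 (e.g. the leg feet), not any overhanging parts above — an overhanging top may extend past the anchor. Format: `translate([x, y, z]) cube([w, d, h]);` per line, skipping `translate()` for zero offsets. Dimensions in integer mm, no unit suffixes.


translate([183, 425, 0]) cube([2964, 224, 9]);
translate([183, 533, 9]) cube([2964, 8, 416]);
translate([183, 425, 425]) cube([2964, 224, 9]);


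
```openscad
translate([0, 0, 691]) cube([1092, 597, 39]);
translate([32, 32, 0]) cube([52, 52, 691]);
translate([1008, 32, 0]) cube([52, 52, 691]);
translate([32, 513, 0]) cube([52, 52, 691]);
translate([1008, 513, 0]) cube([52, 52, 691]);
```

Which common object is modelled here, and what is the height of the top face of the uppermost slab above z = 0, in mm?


A table. The table height is 730 mm.

A 1092×597×39 slab sits at z = 691 on four 52 mm square posts — a table. The top surface is at 691 + 39 = 730 mm.


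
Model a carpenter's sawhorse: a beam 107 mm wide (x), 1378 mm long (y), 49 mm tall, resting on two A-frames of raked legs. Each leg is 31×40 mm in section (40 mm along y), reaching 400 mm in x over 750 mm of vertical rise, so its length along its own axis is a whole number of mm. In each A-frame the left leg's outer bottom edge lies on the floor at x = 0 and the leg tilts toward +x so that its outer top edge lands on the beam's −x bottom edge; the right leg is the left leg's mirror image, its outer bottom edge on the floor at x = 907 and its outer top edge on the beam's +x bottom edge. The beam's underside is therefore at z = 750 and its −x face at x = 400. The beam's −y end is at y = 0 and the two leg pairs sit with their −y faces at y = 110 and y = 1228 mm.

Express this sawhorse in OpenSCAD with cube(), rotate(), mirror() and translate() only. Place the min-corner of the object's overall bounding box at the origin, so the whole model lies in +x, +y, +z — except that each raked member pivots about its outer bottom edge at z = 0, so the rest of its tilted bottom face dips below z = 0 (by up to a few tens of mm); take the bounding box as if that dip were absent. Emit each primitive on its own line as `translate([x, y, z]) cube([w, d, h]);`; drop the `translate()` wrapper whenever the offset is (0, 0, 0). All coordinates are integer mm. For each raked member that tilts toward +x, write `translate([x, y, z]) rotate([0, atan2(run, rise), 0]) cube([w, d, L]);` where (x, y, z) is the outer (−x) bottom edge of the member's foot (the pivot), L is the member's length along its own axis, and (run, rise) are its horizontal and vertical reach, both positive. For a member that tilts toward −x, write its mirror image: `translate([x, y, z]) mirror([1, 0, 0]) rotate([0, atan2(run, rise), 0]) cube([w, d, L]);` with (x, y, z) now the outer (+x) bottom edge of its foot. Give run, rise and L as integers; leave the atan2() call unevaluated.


// leg length = √(400² + 750²) = 850
// right-leg outer foot x = 2·400 + 107 = 907
// beam min-corner = (400, 0, 750)
translate([400, 0, 750]) cube([107, 1378, 49]);
translate([0, 110, 0]) rotate([0, atan2(400, 750), 0]) cube([31, 40, 850]);
translate([907, 110, 0]) mirror([1, 0, 0]) rotate([0, atan2(400, 750), 0]) cube([31, 40, 850]);
translate([0, 1228, 0]) rotate([0, atan2(400, 750), 0]) cube([31, 40, 850]);
translate([907, 1228, 0]) mirror([1, 0, 0]) rotate([0, atan2(400, 750), 0]) cube([31, 40, 850]);


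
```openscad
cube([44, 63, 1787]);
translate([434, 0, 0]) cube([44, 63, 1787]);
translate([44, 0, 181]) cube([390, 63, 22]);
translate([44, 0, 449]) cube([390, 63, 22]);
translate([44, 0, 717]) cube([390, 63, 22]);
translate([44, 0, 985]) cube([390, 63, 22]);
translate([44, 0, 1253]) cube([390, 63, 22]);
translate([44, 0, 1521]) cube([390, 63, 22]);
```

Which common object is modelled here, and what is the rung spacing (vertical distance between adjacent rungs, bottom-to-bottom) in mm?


A ladder. The rung spacing is 268 mm.

Two tall 44×63 posts with 6 short bars between them — a ladder. Adjacent rungs sit at z = 181 and z = 449, so the spacing is 449 − 181 = 268 mm.


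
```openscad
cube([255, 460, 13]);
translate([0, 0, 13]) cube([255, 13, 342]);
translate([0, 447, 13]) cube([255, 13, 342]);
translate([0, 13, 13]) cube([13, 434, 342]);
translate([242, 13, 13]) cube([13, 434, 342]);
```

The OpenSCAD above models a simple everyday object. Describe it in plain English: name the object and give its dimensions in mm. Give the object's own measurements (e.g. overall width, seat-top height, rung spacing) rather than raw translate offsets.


An open-topped rectangular box: outside dimensions 255×460×355 mm, with a uniform wall and base thickness of 13 mm. The base is a full 255×460 slab on the floor; four walls sit on top of the base. The front and back walls (the −y and +y sides) span the full width; the two side walls fit between them.


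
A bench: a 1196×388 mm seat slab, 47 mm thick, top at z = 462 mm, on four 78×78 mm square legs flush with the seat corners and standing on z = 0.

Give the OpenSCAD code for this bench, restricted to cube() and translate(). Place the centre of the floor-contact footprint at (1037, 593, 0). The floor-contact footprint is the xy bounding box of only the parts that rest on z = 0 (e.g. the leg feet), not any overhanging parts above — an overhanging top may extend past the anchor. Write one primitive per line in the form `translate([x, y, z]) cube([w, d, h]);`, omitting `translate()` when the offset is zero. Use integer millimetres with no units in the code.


// leg_h = 462 − 47 = 415
translate([439, 399, 415]) cube([1196, 388, 47]);
translate([439, 399, 0]) cube([78, 78, 415]);
translate([439, 709, 0]) cube([78, 78, 415]);
translate([1557, 399, 0]) cube([78, 78, 415]);
translate([1557, 709, 0]) cube([78, 78, 415]);


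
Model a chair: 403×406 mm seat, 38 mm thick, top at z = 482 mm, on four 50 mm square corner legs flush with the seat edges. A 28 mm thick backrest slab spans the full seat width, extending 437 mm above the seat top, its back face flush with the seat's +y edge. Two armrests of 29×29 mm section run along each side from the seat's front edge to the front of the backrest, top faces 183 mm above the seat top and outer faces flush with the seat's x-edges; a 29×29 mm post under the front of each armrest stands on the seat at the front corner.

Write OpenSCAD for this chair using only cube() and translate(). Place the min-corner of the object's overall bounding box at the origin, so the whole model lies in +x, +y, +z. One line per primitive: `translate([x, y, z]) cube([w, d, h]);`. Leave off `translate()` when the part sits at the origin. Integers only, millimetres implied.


translate([0, 0, 444]) cube([403, 406, 38]);
cube([50, 50, 444]);
translate([353, 0, 0]) cube([50, 50, 444]);
translate([0, 356, 0]) cube([50, 50, 444]);
translate([353, 356, 0]) cube([50, 50, 444]);
translate([0, 378, 482]) cube([403, 28, 437]);
translate([0, 0, 636]) cube([29, 378, 29]);
translate([374, 0, 636]) cube([29, 378, 29]);
translate([0, 0, 482]) cube([29, 29, 154]);
translate([374, 0, 482]) cube([29, 29, 154]);


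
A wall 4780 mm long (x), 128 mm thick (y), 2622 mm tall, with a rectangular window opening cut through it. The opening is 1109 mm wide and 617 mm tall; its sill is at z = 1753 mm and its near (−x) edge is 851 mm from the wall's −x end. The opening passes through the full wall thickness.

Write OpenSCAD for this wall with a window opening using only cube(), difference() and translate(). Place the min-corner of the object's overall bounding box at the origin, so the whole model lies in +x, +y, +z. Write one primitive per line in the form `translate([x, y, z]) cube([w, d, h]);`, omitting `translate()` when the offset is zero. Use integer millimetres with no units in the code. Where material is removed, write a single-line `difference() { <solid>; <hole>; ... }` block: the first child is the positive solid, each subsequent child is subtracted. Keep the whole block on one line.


difference() { cube([4780, 128, 2622]); translate([851, 0, 1753]) cube([1109, 128, 617]); }


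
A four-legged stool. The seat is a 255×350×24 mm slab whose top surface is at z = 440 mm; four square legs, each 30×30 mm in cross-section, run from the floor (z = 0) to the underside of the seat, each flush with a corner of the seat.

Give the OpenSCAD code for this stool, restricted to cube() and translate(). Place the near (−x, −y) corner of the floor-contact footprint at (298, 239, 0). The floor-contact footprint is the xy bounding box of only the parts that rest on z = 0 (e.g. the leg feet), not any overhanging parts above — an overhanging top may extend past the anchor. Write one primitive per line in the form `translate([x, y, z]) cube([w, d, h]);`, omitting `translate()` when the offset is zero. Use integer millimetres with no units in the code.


translate([298, 239, 416]) cube([255, 350, 24]);
translate([298, 239, 0]) cube([30, 30, 416]);
translate([523, 239, 0]) cube([30, 30, 416]);
translate([298, 559, 0]) cube([30, 30, 416]);
translate([523, 559, 0]) cube([30, 30, 416]);


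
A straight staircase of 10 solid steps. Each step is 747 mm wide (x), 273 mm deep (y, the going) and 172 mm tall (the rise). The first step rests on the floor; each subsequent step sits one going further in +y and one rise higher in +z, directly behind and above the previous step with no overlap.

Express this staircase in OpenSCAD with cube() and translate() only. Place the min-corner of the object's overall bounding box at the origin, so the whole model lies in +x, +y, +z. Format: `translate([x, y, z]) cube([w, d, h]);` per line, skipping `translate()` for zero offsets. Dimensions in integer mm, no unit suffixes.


cube([747, 273, 172]);
translate([0, 273, 172]) cube([747, 273, 172]);
translate([0, 546, 344]) cube([747, 273, 172]);
translate([0, 819, 516]) cube([747, 273, 172]);
translate([0, 1092, 688]) cube([747, 273, 172]);
translate([0, 1365, 860]) cube([747, 273, 172]);
translate([0, 1638, 1032]) cube([747, 273, 172]);
translate([0, 1911, 1204]) cube([747, 273, 172]);
translate([0, 2184, 1376]) cube([747, 273, 172]);
translate([0, 2457, 1548]) cube([747, 273, 172]);


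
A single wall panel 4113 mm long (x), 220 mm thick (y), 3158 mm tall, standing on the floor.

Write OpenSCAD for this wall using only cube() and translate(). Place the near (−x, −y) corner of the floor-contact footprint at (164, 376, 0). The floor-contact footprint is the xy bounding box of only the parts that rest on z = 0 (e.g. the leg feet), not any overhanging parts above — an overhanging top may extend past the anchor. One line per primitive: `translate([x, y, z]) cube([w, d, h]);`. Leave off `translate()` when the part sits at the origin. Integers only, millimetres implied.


translate([164, 376, 0]) cube([4113, 220, 3158]);
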